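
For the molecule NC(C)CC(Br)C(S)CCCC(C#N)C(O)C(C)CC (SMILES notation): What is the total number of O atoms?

1

Scan the SMILES for O atoms (remember two-letter symbols like Cl and Br are single atoms).
Oxygen count: 1.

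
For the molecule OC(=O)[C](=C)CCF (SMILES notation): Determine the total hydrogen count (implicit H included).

Walk through each heavy atom and fill implicit hydrogens from standard valence (C 4, N 3, O 2, S 2, halogen 1):
  atom 1: O, bond orders sum to 1 (valence 2) → 1 H
  atom 2: C, bond orders sum to 4 (valence 4) → 0 H
  atom 3: O, bond orders sum to 2 (valence 2) → 0 H
  atom 4: C with explicit H count 0
  atom 5: C, bond orders sum to 2 (valence 4) → 2 H
  atom 6: C, bond orders sum to 2 (valence 4) → 2 H
  atom 7: C, bond orders sum to 2 (valence 4) → 2 H
  atom 8: F (halogen, monovalent) → 0 H
Total hydrogens: 7.

7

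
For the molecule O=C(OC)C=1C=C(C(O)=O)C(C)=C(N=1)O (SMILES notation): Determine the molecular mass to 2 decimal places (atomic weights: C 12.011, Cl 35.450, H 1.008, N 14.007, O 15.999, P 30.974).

211.17 g/mol

First, the molecular formula is C9H9NO5 (counting implicit H from valence).
  C: 9 × 12.011 = 108.099
  H: 9 × 1.008 = 9.072
  N: 1 × 14.007 = 14.007
  O: 5 × 15.999 = 79.995
Sum: 9×12.011 + 9×1.008 + 1×14.007 + 5×15.999 = 211.173 → 211.17 g/mol.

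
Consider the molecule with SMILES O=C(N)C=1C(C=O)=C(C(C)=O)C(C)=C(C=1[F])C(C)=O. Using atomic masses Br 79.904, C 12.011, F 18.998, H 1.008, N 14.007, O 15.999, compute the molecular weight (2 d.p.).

265.24 g/mol

First, the molecular formula is C13H12FNO4 (counting implicit H from valence).
  C: 13 × 12.011 = 156.143
  F: 1 × 18.998 = 18.998
  H: 12 × 1.008 = 12.096
  N: 1 × 14.007 = 14.007
  O: 4 × 15.999 = 63.996
Sum: 13×12.011 + 1×18.998 + 12×1.008 + 1×14.007 + 4×15.999 = 265.240 → 265.24 g/mol.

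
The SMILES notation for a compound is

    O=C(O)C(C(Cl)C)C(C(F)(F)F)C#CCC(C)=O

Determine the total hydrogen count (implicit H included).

12

Walk through each heavy atom and fill implicit hydrogens from standard valence (C 4, N 3, O 2, S 2, halogen 1):
  atom 1: O, bond orders sum to 2 (valence 2) → 0 H
  atom 2: C, bond orders sum to 4 (valence 4) → 0 H
  atom 3: O, bond orders sum to 1 (valence 2) → 1 H
  atom 4: C, bond orders sum to 3 (valence 4) → 1 H
  atom 5: C, bond orders sum to 3 (valence 4) → 1 H
  atom 6: Cl (halogen, monovalent) → 0 H
  atom 7: C, bond orders sum to 1 (valence 4) → 3 H
  atom 8: C, bond orders sum to 3 (valence 4) → 1 H
  atom 9: C, bond orders sum to 4 (valence 4) → 0 H
  atom 10: F (halogen, monovalent) → 0 H
  atom 11: F (halogen, monovalent) → 0 H
  atom 12: F (halogen, monovalent) → 0 H
  atom 13: C, bond orders sum to 4 (valence 4) → 0 H
  atom 14: C, bond orders sum to 4 (valence 4) → 0 H
  atom 15: C, bond orders sum to 2 (valence 4) → 2 H
  atom 16: C, bond orders sum to 4 (valence 4) → 0 H
  atom 17: C, bond orders sum to 1 (valence 4) → 3 H
  atom 18: O, bond orders sum to 2 (valence 2) → 0 H
Total hydrogens: 12.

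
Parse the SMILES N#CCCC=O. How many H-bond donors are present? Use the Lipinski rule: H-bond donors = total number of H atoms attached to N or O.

Donors: find every N or O and count the H atoms it carries.
  atom 1 (N): bond orders sum to 3 → 0 H
  atom 6 (O): bond orders sum to 2 → 0 H
Lipinski HBD = 0.

0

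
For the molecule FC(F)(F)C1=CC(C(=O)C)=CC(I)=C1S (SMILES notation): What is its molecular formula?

C9H6F3IOS

Walk through each heavy atom and fill implicit hydrogens from standard valence (C 4, N 3, O 2, S 2, halogen 1):
  atom 1: F (halogen, monovalent) → 0 H
  atom 2: C, bond orders sum to 4 (valence 4) → 0 H
  atom 3: F (halogen, monovalent) → 0 H
  atom 4: F (halogen, monovalent) → 0 H
  atom 5: C, bond orders sum to 4 (valence 4) → 0 H
  atom 6: C, bond orders sum to 3 (valence 4) → 1 H
  atom 7: C, bond orders sum to 4 (valence 4) → 0 H
  atom 8: C, bond orders sum to 4 (valence 4) → 0 H
  atom 9: O, bond orders sum to 2 (valence 2) → 0 H
  atom 10: C, bond orders sum to 1 (valence 4) → 3 H
  atom 11: C, bond orders sum to 3 (valence 4) → 1 H
  atom 12: C, bond orders sum to 4 (valence 4) → 0 H
  atom 13: I (halogen, monovalent) → 0 H
  atom 14: C, bond orders sum to 4 (valence 4) → 0 H
  atom 15: S, bond orders sum to 1 (valence 2) → 1 H
Totals → C:9, H:6, F:3, I:1, O:1, S:1.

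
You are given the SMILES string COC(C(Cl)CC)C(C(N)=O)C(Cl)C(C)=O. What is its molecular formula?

C10H17Cl2NO3

Walk through each heavy atom and fill implicit hydrogens from standard valence (C 4, N 3, O 2, S 2, halogen 1):
  atom 1: C, bond orders sum to 1 (valence 4) → 3 H
  atom 2: O, bond orders sum to 2 (valence 2) → 0 H
  atom 3: C, bond orders sum to 3 (valence 4) → 1 H
  atom 4: C, bond orders sum to 3 (valence 4) → 1 H
  atom 5: Cl (halogen, monovalent) → 0 H
  atom 6: C, bond orders sum to 2 (valence 4) → 2 H
  atom 7: C, bond orders sum to 1 (valence 4) → 3 H
  atom 8: C, bond orders sum to 3 (valence 4) → 1 H
  atom 9: C, bond orders sum to 4 (valence 4) → 0 H
  atom 10: N, bond orders sum to 1 (valence 3) → 2 H
  atom 11: O, bond orders sum to 2 (valence 2) → 0 H
  atom 12: C, bond orders sum to 3 (valence 4) → 1 H
  atom 13: Cl (halogen, monovalent) → 0 H
  atom 14: C, bond orders sum to 4 (valence 4) → 0 H
  atom 15: C, bond orders sum to 1 (valence 4) → 3 H
  atom 16: O, bond orders sum to 2 (valence 2) → 0 H
Totals → C:10, H:17, Cl:2, N:1, O:3.
In Hill order: C10H17Cl2NO3.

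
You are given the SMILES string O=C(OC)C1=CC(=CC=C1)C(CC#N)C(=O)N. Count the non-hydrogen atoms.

Every atom symbol written in the SMILES (organic subset) is one heavy atom; implicit H are not written.
Heavy atoms by element → C:12, N:2, O:3.
Total: 17.

17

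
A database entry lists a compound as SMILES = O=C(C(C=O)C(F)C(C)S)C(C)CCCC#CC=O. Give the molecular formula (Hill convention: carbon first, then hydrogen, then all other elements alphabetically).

Walk through each heavy atom and fill implicit hydrogens from standard valence (C 4, N 3, O 2, S 2, halogen 1):
  atom 1: O, bond orders sum to 2 (valence 2) → 0 H
  atom 2: C, bond orders sum to 4 (valence 4) → 0 H
  atom 3: C, bond orders sum to 3 (valence 4) → 1 H
  atom 4: C, bond orders sum to 3 (valence 4) → 1 H
  atom 5: O, bond orders sum to 2 (valence 2) → 0 H
  atom 6: C, bond orders sum to 3 (valence 4) → 1 H
  atom 7: F (halogen, monovalent) → 0 H
  atom 8: C, bond orders sum to 3 (valence 4) → 1 H
  atom 9: C, bond orders sum to 1 (valence 4) → 3 H
  atom 10: S, bond orders sum to 1 (valence 2) → 1 H
  atom 11: C, bond orders sum to 3 (valence 4) → 1 H
  atom 12: C, bond orders sum to 1 (valence 4) → 3 H
  atom 13: C, bond orders sum to 2 (valence 4) → 2 H
  atom 14: C, bond orders sum to 2 (valence 4) → 2 H
  atom 15: C, bond orders sum to 2 (valence 4) → 2 H
  atom 16: C, bond orders sum to 4 (valence 4) → 0 H
  atom 17: C, bond orders sum to 4 (valence 4) → 0 H
  atom 18: C, bond orders sum to 3 (valence 4) → 1 H
  atom 19: O, bond orders sum to 2 (valence 2) → 0 H
Totals → C:14, H:19, F:1, O:3, S:1.

C14H19FO3S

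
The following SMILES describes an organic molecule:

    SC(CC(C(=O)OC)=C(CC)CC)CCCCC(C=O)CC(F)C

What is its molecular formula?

C19H33FO3S

Walk through each heavy atom and fill implicit hydrogens from standard valence (C 4, N 3, O 2, S 2, halogen 1):
  atom 1: S, bond orders sum to 1 (valence 2) → 1 H
  atom 2: C, bond orders sum to 3 (valence 4) → 1 H
  atom 3: C, bond orders sum to 2 (valence 4) → 2 H
  atom 4: C, bond orders sum to 4 (valence 4) → 0 H
  atom 5: C, bond orders sum to 4 (valence 4) → 0 H
  atom 6: O, bond orders sum to 2 (valence 2) → 0 H
  atom 7: O, bond orders sum to 2 (valence 2) → 0 H
  atom 8: C, bond orders sum to 1 (valence 4) → 3 H
  atom 9: C, bond orders sum to 4 (valence 4) → 0 H
  atom 10: C, bond orders sum to 2 (valence 4) → 2 H
  atom 11: C, bond orders sum to 1 (valence 4) → 3 H
  atom 12: C, bond orders sum to 2 (valence 4) → 2 H
  atom 13: C, bond orders sum to 1 (valence 4) → 3 H
  atom 14: C, bond orders sum to 2 (valence 4) → 2 H
  atom 15: C, bond orders sum to 2 (valence 4) → 2 H
  atom 16: C, bond orders sum to 2 (valence 4) → 2 H
  atom 17: C, bond orders sum to 2 (valence 4) → 2 H
  atom 18: C, bond orders sum to 3 (valence 4) → 1 H
  atom 19: C, bond orders sum to 3 (valence 4) → 1 H
  atom 20: O, bond orders sum to 2 (valence 2) → 0 H
  atom 21: C, bond orders sum to 2 (valence 4) → 2 H
  atom 22: C, bond orders sum to 3 (valence 4) → 1 H
  atom 23: F (halogen, monovalent) → 0 H
  atom 24: C, bond orders sum to 1 (valence 4) → 3 H
Totals → C:19, H:33, F:1, O:3, S:1.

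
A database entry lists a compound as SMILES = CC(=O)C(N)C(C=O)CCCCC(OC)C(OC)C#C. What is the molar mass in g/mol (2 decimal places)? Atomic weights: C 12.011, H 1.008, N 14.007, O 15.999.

First, the molecular formula is C15H25NO4 (counting implicit H from valence).
  C: 15 × 12.011 = 180.165
  H: 25 × 1.008 = 25.200
  N: 1 × 14.007 = 14.007
  O: 4 × 15.999 = 63.996
Sum: 15×12.011 + 25×1.008 + 1×14.007 + 4×15.999 = 283.368 → 283.37 g/mol.

283.37 g/mol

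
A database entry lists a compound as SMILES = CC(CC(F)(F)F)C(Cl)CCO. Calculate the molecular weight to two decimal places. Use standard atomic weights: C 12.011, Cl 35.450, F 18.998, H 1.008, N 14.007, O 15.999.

First, the molecular formula is C7H12ClF3O (counting implicit H from valence).
  C: 7 × 12.011 = 84.077
  Cl: 1 × 35.450 = 35.450
  F: 3 × 18.998 = 56.994
  H: 12 × 1.008 = 12.096
  O: 1 × 15.999 = 15.999
Sum: 7×12.011 + 1×35.450 + 3×18.998 + 12×1.008 + 1×15.999 = 204.616 → 204.62 g/mol.

204.62 g/mol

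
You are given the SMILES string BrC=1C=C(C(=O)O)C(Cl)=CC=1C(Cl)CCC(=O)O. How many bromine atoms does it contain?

1

Scan the SMILES for Br atoms (remember two-letter symbols like Cl and Br are single atoms).
Bromine count: 1.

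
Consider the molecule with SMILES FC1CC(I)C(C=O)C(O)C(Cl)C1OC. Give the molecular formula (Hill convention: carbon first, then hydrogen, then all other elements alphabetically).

C9H13ClFIO3

Walk through each heavy atom and fill implicit hydrogens from standard valence (C 4, N 3, O 2, S 2, halogen 1):
  atom 1: F (halogen, monovalent) → 0 H
  atom 2: C, bond orders sum to 3 (valence 4) → 1 H
  atom 3: C, bond orders sum to 2 (valence 4) → 2 H
  atom 4: C, bond orders sum to 3 (valence 4) → 1 H
  atom 5: I (halogen, monovalent) → 0 H
  atom 6: C, bond orders sum to 3 (valence 4) → 1 H
  atom 7: C, bond orders sum to 3 (valence 4) → 1 H
  atom 8: O, bond orders sum to 2 (valence 2) → 0 H
  atom 9: C, bond orders sum to 3 (valence 4) → 1 H
  atom 10: O, bond orders sum to 1 (valence 2) → 1 H
  atom 11: C, bond orders sum to 3 (valence 4) → 1 H
  atom 12: Cl (halogen, monovalent) → 0 H
  atom 13: C, bond orders sum to 3 (valence 4) → 1 H
  atom 14: O, bond orders sum to 2 (valence 2) → 0 H
  atom 15: C, bond orders sum to 1 (valence 4) → 3 H
Totals → C:9, H:13, Cl:1, F:1, I:1, O:3.
In Hill order: C9H13ClFIO3.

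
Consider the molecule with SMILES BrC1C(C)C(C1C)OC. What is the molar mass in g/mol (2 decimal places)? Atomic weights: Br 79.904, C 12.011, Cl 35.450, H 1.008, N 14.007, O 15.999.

193.08 g/mol

First, the molecular formula is C7H13BrO (counting implicit H from valence).
  Br: 1 × 79.904 = 79.904
  C: 7 × 12.011 = 84.077
  H: 13 × 1.008 = 13.104
  O: 1 × 15.999 = 15.999
Sum: 1×79.904 + 7×12.011 + 13×1.008 + 1×15.999 = 193.084 → 193.08 g/mol.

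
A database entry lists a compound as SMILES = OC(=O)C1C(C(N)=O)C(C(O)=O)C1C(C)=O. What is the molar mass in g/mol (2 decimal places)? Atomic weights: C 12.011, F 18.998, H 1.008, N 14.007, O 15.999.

229.19 g/mol

First, the molecular formula is C9H11NO6 (counting implicit H from valence).
  C: 9 × 12.011 = 108.099
  H: 11 × 1.008 = 11.088
  N: 1 × 14.007 = 14.007
  O: 6 × 15.999 = 95.994
Sum: 9×12.011 + 11×1.008 + 1×14.007 + 6×15.999 = 229.188 → 229.19 g/mol.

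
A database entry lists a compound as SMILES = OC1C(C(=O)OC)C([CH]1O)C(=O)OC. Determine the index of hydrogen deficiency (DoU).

3

Degree of unsaturation = (number of rings) + (number of π bonds).
Ring closures in the SMILES: 1.
π bonds: 2 double bonds (each 1 DoU) → 2 DoU from unsaturation.
Total DoU = 1 + 2 = 3.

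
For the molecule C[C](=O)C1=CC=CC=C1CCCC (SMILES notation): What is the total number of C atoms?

Count every carbon token in the SMILES (each C, including those in ring-closure positions and inside branches).
Carbon count: 12.

12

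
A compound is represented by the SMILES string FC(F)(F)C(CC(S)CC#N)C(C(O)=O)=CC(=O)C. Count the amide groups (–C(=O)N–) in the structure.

0

Scan the SMILES for the amide motif — none present.
Groups that are present: 1 alkene, 1 carboxylic acid, 1 ketone, 1 nitrile, 1 thiol.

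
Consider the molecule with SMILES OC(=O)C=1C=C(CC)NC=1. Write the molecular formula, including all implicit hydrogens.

Walk through each heavy atom and fill implicit hydrogens from standard valence (C 4, N 3, O 2, S 2, halogen 1):
  atom 1: O, bond orders sum to 1 (valence 2) → 1 H
  atom 2: C, bond orders sum to 4 (valence 4) → 0 H
  atom 3: O, bond orders sum to 2 (valence 2) → 0 H
  atom 4: C, bond orders sum to 4 (valence 4) → 0 H
  atom 5: C, bond orders sum to 3 (valence 4) → 1 H
  atom 6: C, bond orders sum to 4 (valence 4) → 0 H
  atom 7: C, bond orders sum to 2 (valence 4) → 2 H
  atom 8: C, bond orders sum to 1 (valence 4) → 3 H
  atom 9: N, bond orders sum to 2 (valence 3) → 1 H
  atom 10: C, bond orders sum to 3 (valence 4) → 1 H
Totals → C:7, H:9, N:1, O:2.
In Hill order: C7H9NO2.

C7H9NO2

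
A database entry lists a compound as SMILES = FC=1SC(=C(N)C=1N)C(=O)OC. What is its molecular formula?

Walk through each heavy atom and fill implicit hydrogens from standard valence (C 4, N 3, O 2, S 2, halogen 1):
  atom 1: F (halogen, monovalent) → 0 H
  atom 2: C, bond orders sum to 4 (valence 4) → 0 H
  atom 3: S, bond orders sum to 2 (valence 2) → 0 H
  atom 4: C, bond orders sum to 4 (valence 4) → 0 H
  atom 5: C, bond orders sum to 4 (valence 4) → 0 H
  atom 6: N, bond orders sum to 1 (valence 3) → 2 H
  atom 7: C, bond orders sum to 4 (valence 4) → 0 H
  atom 8: N, bond orders sum to 1 (valence 3) → 2 H
  atom 9: C, bond orders sum to 4 (valence 4) → 0 H
  atom 10: O, bond orders sum to 2 (valence 2) → 0 H
  atom 11: O, bond orders sum to 2 (valence 2) → 0 H
  atom 12: C, bond orders sum to 1 (valence 4) → 3 H
Totals → C:6, H:7, F:1, N:2, O:2, S:1.
In Hill order: C6H7FN2O2S.

C6H7FN2O2S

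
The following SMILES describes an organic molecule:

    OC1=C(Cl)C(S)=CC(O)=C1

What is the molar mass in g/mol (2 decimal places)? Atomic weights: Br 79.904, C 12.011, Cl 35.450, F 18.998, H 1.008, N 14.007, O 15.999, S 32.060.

First, the molecular formula is C6H5ClO2S (counting implicit H from valence).
  C: 6 × 12.011 = 72.066
  Cl: 1 × 35.450 = 35.450
  H: 5 × 1.008 = 5.040
  O: 2 × 15.999 = 31.998
  S: 1 × 32.060 = 32.060
Sum: 6×12.011 + 1×35.450 + 5×1.008 + 2×15.999 + 1×32.060 = 176.614 → 176.61 g/mol.

176.61 g/mol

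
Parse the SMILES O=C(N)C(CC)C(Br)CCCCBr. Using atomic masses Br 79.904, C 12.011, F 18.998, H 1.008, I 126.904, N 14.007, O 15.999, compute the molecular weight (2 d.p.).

315.05 g/mol

First, the molecular formula is C9H17Br2NO (counting implicit H from valence).
  Br: 2 × 79.904 = 159.808
  C: 9 × 12.011 = 108.099
  H: 17 × 1.008 = 17.136
  N: 1 × 14.007 = 14.007
  O: 1 × 15.999 = 15.999
Sum: 2×79.904 + 9×12.011 + 17×1.008 + 1×14.007 + 1×15.999 = 315.049 → 315.05 g/mol.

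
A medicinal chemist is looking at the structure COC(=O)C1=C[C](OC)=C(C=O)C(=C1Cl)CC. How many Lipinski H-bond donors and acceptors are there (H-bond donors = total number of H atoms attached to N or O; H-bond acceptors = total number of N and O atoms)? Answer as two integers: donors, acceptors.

0, 4

Donors: find every N or O and count the H atoms it carries.
  atom 2 (O): bond orders sum to 2 → 0 H
  atom 4 (O): bond orders sum to 2 → 0 H
  atom 8 (O): bond orders sum to 2 → 0 H
  atom 12 (O): bond orders sum to 2 → 0 H
Lipinski HBD = 0.
Acceptors: N atoms = 0, O atoms = 4 → HBA = 4.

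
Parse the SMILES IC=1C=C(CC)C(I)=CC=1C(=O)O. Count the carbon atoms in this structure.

9

Count every carbon token in the SMILES (each C, including those in ring-closure positions and inside branches).
Carbon count: 9.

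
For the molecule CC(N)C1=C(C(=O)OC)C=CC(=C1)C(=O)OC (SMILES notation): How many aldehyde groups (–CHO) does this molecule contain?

0

Scan the SMILES for the aldehyde motif — none present.
Groups that are present: 2 ester, 1 primary amine.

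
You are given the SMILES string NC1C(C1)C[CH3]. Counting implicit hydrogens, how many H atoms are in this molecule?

11

Walk through each heavy atom and fill implicit hydrogens from standard valence (C 4, N 3, O 2, S 2, halogen 1):
  atom 1: N, bond orders sum to 1 (valence 3) → 2 H
  atom 2: C, bond orders sum to 3 (valence 4) → 1 H
  atom 3: C, bond orders sum to 3 (valence 4) → 1 H
  atom 4: C, bond orders sum to 2 (valence 4) → 2 H
  atom 5: C, bond orders sum to 2 (valence 4) → 2 H
  atom 6: C with explicit H count 3
Total hydrogens: 11.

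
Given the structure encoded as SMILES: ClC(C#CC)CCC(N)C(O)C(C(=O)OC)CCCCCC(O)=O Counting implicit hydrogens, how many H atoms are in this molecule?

Walk through each heavy atom and fill implicit hydrogens from standard valence (C 4, N 3, O 2, S 2, halogen 1):
  atom 1: Cl (halogen, monovalent) → 0 H
  atom 2: C, bond orders sum to 3 (valence 4) → 1 H
  atom 3: C, bond orders sum to 4 (valence 4) → 0 H
  atom 4: C, bond orders sum to 4 (valence 4) → 0 H
  atom 5: C, bond orders sum to 1 (valence 4) → 3 H
  atom 6: C, bond orders sum to 2 (valence 4) → 2 H
  atom 7: C, bond orders sum to 2 (valence 4) → 2 H
  atom 8: C, bond orders sum to 3 (valence 4) → 1 H
  atom 9: N, bond orders sum to 1 (valence 3) → 2 H
  atom 10: C, bond orders sum to 3 (valence 4) → 1 H
  atom 11: O, bond orders sum to 1 (valence 2) → 1 H
  atom 12: C, bond orders sum to 3 (valence 4) → 1 H
  atom 13: C, bond orders sum to 4 (valence 4) → 0 H
  atom 14: O, bond orders sum to 2 (valence 2) → 0 H
  atom 15: O, bond orders sum to 2 (valence 2) → 0 H
  atom 16: C, bond orders sum to 1 (valence 4) → 3 H
  atom 17: C, bond orders sum to 2 (valence 4) → 2 H
  atom 18: C, bond orders sum to 2 (valence 4) → 2 H
  atom 19: C, bond orders sum to 2 (valence 4) → 2 H
  atom 20: C, bond orders sum to 2 (valence 4) → 2 H
  atom 21: C, bond orders sum to 2 (valence 4) → 2 H
  atom 22: C, bond orders sum to 4 (valence 4) → 0 H
  atom 23: O, bond orders sum to 1 (valence 2) → 1 H
  atom 24: O, bond orders sum to 2 (valence 2) → 0 H
Total hydrogens: 28.

28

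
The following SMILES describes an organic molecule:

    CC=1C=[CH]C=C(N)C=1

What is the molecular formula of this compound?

C7H9N

Walk through each heavy atom and fill implicit hydrogens from standard valence (C 4, N 3, O 2, S 2, halogen 1):
  atom 1: C, bond orders sum to 1 (valence 4) → 3 H
  atom 2: C, bond orders sum to 4 (valence 4) → 0 H
  atom 3: C, bond orders sum to 3 (valence 4) → 1 H
  atom 4: C with explicit H count 1
  atom 5: C, bond orders sum to 3 (valence 4) → 1 H
  atom 6: C, bond orders sum to 4 (valence 4) → 0 H
  atom 7: N, bond orders sum to 1 (valence 3) → 2 H
  atom 8: C, bond orders sum to 3 (valence 4) → 1 H
Totals → C:7, H:9, N:1.
In Hill order: C7H9N.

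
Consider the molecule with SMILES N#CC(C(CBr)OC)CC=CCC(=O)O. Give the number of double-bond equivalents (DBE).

4

Degree of unsaturation = (number of rings) + (number of π bonds).
Ring closures in the SMILES: 0.
π bonds: 2 double bonds (each 1 DoU), 1 triple bond (each 2 DoU) → 4 DoU from unsaturation.
Total DoU = 0 + 4 = 4.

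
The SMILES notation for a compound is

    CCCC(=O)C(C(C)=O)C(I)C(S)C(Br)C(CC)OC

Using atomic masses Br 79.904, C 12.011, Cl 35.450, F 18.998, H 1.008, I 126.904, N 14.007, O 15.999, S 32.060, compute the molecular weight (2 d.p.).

First, the molecular formula is C14H24BrIO3S (counting implicit H from valence).
  Br: 1 × 79.904 = 79.904
  C: 14 × 12.011 = 168.154
  H: 24 × 1.008 = 24.192
  I: 1 × 126.904 = 126.904
  O: 3 × 15.999 = 47.997
  S: 1 × 32.060 = 32.060
Sum: 1×79.904 + 14×12.011 + 24×1.008 + 1×126.904 + 3×15.999 + 1×32.060 = 479.211 → 479.21 g/mol.

479.21 g/mol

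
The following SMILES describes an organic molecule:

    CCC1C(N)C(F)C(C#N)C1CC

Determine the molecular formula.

Walk through each heavy atom and fill implicit hydrogens from standard valence (C 4, N 3, O 2, S 2, halogen 1):
  atom 1: C, bond orders sum to 1 (valence 4) → 3 H
  atom 2: C, bond orders sum to 2 (valence 4) → 2 H
  atom 3: C, bond orders sum to 3 (valence 4) → 1 H
  atom 4: C, bond orders sum to 3 (valence 4) → 1 H
  atom 5: N, bond orders sum to 1 (valence 3) → 2 H
  atom 6: C, bond orders sum to 3 (valence 4) → 1 H
  atom 7: F (halogen, monovalent) → 0 H
  atom 8: C, bond orders sum to 3 (valence 4) → 1 H
  atom 9: C, bond orders sum to 4 (valence 4) → 0 H
  atom 10: N, bond orders sum to 3 (valence 3) → 0 H
  atom 11: C, bond orders sum to 3 (valence 4) → 1 H
  atom 12: C, bond orders sum to 2 (valence 4) → 2 H
  atom 13: C, bond orders sum to 1 (valence 4) → 3 H
Totals → C:10, H:17, F:1, N:2.

C10H17FN2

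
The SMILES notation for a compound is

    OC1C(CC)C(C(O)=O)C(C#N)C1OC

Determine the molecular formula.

Walk through each heavy atom and fill implicit hydrogens from standard valence (C 4, N 3, O 2, S 2, halogen 1):
  atom 1: O, bond orders sum to 1 (valence 2) → 1 H
  atom 2: C, bond orders sum to 3 (valence 4) → 1 H
  atom 3: C, bond orders sum to 3 (valence 4) → 1 H
  atom 4: C, bond orders sum to 2 (valence 4) → 2 H
  atom 5: C, bond orders sum to 1 (valence 4) → 3 H
  atom 6: C, bond orders sum to 3 (valence 4) → 1 H
  atom 7: C, bond orders sum to 4 (valence 4) → 0 H
  atom 8: O, bond orders sum to 1 (valence 2) → 1 H
  atom 9: O, bond orders sum to 2 (valence 2) → 0 H
  atom 10: C, bond orders sum to 3 (valence 4) → 1 H
  atom 11: C, bond orders sum to 4 (valence 4) → 0 H
  atom 12: N, bond orders sum to 3 (valence 3) → 0 H
  atom 13: C, bond orders sum to 3 (valence 4) → 1 H
  atom 14: O, bond orders sum to 2 (valence 2) → 0 H
  atom 15: C, bond orders sum to 1 (valence 4) → 3 H
Totals → C:10, H:15, N:1, O:4.
In Hill order: C10H15NO4.

C10H15NO4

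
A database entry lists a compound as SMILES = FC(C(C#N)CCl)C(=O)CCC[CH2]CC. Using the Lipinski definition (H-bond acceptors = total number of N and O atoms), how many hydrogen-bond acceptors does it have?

N atoms: 1; O atoms: 1.
Lipinski HBA = 1 + 1 = 2.

2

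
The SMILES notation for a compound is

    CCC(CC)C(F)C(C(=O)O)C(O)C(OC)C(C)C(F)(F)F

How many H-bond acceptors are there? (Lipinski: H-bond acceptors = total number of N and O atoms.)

N atoms: 0; O atoms: 4.
Lipinski HBA = 0 + 4 = 4.

4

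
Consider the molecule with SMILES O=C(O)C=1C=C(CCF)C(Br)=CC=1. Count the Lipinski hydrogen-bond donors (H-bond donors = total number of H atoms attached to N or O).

Donors: find every N or O and count the H atoms it carries.
  atom 1 (O): bond orders sum to 2 → 0 H
  atom 3 (O): bond orders sum to 1 → 1 H
Lipinski HBD = 1.

1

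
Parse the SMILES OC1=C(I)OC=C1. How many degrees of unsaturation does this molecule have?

3

Molecular formula: C4H3IO2.
DoU = (2C + 2 + N − H − X) / 2, where X is the halogen count and O/S are ignored.
    = (2·4 + 2 + 0 − 3 − 1) / 2 = 6 / 2 = 3.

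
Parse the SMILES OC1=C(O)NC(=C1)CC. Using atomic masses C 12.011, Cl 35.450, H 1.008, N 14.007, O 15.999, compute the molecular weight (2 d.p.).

First, the molecular formula is C6H9NO2 (counting implicit H from valence).
  C: 6 × 12.011 = 72.066
  H: 9 × 1.008 = 9.072
  N: 1 × 14.007 = 14.007
  O: 2 × 15.999 = 31.998
Sum: 6×12.011 + 9×1.008 + 1×14.007 + 2×15.999 = 127.143 → 127.14 g/mol.

127.14 g/mol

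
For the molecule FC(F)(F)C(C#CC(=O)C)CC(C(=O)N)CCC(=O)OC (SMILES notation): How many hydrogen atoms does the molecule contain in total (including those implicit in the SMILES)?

16

Walk through each heavy atom and fill implicit hydrogens from standard valence (C 4, N 3, O 2, S 2, halogen 1):
  atom 1: F (halogen, monovalent) → 0 H
  atom 2: C, bond orders sum to 4 (valence 4) → 0 H
  atom 3: F (halogen, monovalent) → 0 H
  atom 4: F (halogen, monovalent) → 0 H
  atom 5: C, bond orders sum to 3 (valence 4) → 1 H
  atom 6: C, bond orders sum to 4 (valence 4) → 0 H
  atom 7: C, bond orders sum to 4 (valence 4) → 0 H
  atom 8: C, bond orders sum to 4 (valence 4) → 0 H
  atom 9: O, bond orders sum to 2 (valence 2) → 0 H
  atom 10: C, bond orders sum to 1 (valence 4) → 3 H
  atom 11: C, bond orders sum to 2 (valence 4) → 2 H
  atom 12: C, bond orders sum to 3 (valence 4) → 1 H
  atom 13: C, bond orders sum to 4 (valence 4) → 0 H
  atom 14: O, bond orders sum to 2 (valence 2) → 0 H
  atom 15: N, bond orders sum to 1 (valence 3) → 2 H
  atom 16: C, bond orders sum to 2 (valence 4) → 2 H
  atom 17: C, bond orders sum to 2 (valence 4) → 2 H
  atom 18: C, bond orders sum to 4 (valence 4) → 0 H
  atom 19: O, bond orders sum to 2 (valence 2) → 0 H
  atom 20: O, bond orders sum to 2 (valence 2) → 0 H
  atom 21: C, bond orders sum to 1 (valence 4) → 3 H
Total hydrogens: 16.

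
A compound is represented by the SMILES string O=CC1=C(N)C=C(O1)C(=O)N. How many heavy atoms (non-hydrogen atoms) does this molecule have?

Every atom symbol written in the SMILES (organic subset) is one heavy atom; implicit H are not written.
Heavy atoms by element → C:6, N:2, O:3.
Total: 11.

11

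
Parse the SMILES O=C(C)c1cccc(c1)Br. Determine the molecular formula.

C8H7BrO

Walk through each heavy atom and fill implicit hydrogens from standard valence (C 4, N 3, O 2, S 2, halogen 1); for lowercase aromatic atoms, an aromatic c carries 1 H when it has two neighbours and 0 H with three, and aromatic n carries 0 H:
  atom 1: O, bond orders sum to 2 (valence 2) → 0 H
  atom 2: C, bond orders sum to 4 (valence 4) → 0 H
  atom 3: C, bond orders sum to 1 (valence 4) → 3 H
  atom 4: aromatic c, 3 neighbours → 0 H
  atom 5: aromatic c, 2 neighbours → 1 H
  atom 6: aromatic c, 2 neighbours → 1 H
  atom 7: aromatic c, 2 neighbours → 1 H
  atom 8: aromatic c, 3 neighbours → 0 H
  atom 9: aromatic c, 2 neighbours → 1 H
  atom 10: Br (halogen, monovalent) → 0 H
Totals → C:8, H:7, Br:1, O:1.
In Hill order: C8H7BrO.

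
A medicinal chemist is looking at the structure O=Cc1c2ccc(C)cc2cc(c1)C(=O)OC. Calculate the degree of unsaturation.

Molecular formula: C14H12O3.
DoU = (2C + 2 + N − H − X) / 2, where X is the halogen count and O/S are ignored.
    = (2·14 + 2 + 0 − 12 − 0) / 2 = 18 / 2 = 9.

9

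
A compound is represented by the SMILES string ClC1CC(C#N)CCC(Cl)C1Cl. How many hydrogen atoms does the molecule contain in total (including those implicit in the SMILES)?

Walk through each heavy atom and fill implicit hydrogens from standard valence (C 4, N 3, O 2, S 2, halogen 1):
  atom 1: Cl (halogen, monovalent) → 0 H
  atom 2: C, bond orders sum to 3 (valence 4) → 1 H
  atom 3: C, bond orders sum to 2 (valence 4) → 2 H
  atom 4: C, bond orders sum to 3 (valence 4) → 1 H
  atom 5: C, bond orders sum to 4 (valence 4) → 0 H
  atom 6: N, bond orders sum to 3 (valence 3) → 0 H
  atom 7: C, bond orders sum to 2 (valence 4) → 2 H
  atom 8: C, bond orders sum to 2 (valence 4) → 2 H
  atom 9: C, bond orders sum to 3 (valence 4) → 1 H
  atom 10: Cl (halogen, monovalent) → 0 H
  atom 11: C, bond orders sum to 3 (valence 4) → 1 H
  atom 12: Cl (halogen, monovalent) → 0 H
Total hydrogens: 10.

10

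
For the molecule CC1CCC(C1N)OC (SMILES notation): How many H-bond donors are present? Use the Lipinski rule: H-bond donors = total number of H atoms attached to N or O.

Donors: find every N or O and count the H atoms it carries.
  atom 7 (N): bond orders sum to 1 → 2 H
  atom 8 (O): bond orders sum to 2 → 0 H
Lipinski HBD = 2.

2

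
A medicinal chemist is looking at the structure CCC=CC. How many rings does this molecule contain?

In SMILES, each pair of matching ring-closure digits denotes one ring-closing bond; the number of such bonds equals the number of independent rings.
Ring-closure bonds here: 0.

0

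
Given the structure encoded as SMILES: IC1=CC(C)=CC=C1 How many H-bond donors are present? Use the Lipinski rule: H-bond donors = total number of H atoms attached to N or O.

Donors: find every N or O and count the H atoms it carries.
  (no N or O atoms present)
Lipinski HBD = 0.

0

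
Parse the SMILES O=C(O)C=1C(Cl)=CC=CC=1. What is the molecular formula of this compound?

Walk through each heavy atom and fill implicit hydrogens from standard valence (C 4, N 3, O 2, S 2, halogen 1):
  atom 1: O, bond orders sum to 2 (valence 2) → 0 H
  atom 2: C, bond orders sum to 4 (valence 4) → 0 H
  atom 3: O, bond orders sum to 1 (valence 2) → 1 H
  atom 4: C, bond orders sum to 4 (valence 4) → 0 H
  atom 5: C, bond orders sum to 4 (valence 4) → 0 H
  atom 6: Cl (halogen, monovalent) → 0 H
  atom 7: C, bond orders sum to 3 (valence 4) → 1 H
  atom 8: C, bond orders sum to 3 (valence 4) → 1 H
  atom 9: C, bond orders sum to 3 (valence 4) → 1 H
  atom 10: C, bond orders sum to 3 (valence 4) → 1 H
Totals → C:7, H:5, Cl:1, O:2.
In Hill order: C7H5ClO2.

C7H5ClO2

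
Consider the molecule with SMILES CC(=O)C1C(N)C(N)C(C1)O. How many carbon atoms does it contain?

7

Count every carbon token in the SMILES (each C, including those in ring-closure positions and inside branches).
Carbon count: 7.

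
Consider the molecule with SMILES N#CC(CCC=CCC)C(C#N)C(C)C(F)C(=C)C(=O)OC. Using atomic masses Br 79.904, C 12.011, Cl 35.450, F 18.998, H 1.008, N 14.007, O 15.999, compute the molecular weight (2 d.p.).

306.38 g/mol

First, the molecular formula is C17H23FN2O2 (counting implicit H from valence).
  C: 17 × 12.011 = 204.187
  F: 1 × 18.998 = 18.998
  H: 23 × 1.008 = 23.184
  N: 2 × 14.007 = 28.014
  O: 2 × 15.999 = 31.998
Sum: 17×12.011 + 1×18.998 + 23×1.008 + 2×14.007 + 2×15.999 = 306.381 → 306.38 g/mol.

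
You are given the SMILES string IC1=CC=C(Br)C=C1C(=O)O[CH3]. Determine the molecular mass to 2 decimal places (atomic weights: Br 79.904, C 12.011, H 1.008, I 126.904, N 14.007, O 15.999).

First, the molecular formula is C8H6BrIO2 (counting implicit H from valence).
  Br: 1 × 79.904 = 79.904
  C: 8 × 12.011 = 96.088
  H: 6 × 1.008 = 6.048
  I: 1 × 126.904 = 126.904
  O: 2 × 15.999 = 31.998
Sum: 1×79.904 + 8×12.011 + 6×1.008 + 1×126.904 + 2×15.999 = 340.942 → 340.94 g/mol.

340.94 g/mol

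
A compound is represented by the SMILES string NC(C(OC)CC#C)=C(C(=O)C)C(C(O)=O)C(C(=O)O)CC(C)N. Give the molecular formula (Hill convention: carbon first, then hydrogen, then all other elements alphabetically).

Walk through each heavy atom and fill implicit hydrogens from standard valence (C 4, N 3, O 2, S 2, halogen 1):
  atom 1: N, bond orders sum to 1 (valence 3) → 2 H
  atom 2: C, bond orders sum to 4 (valence 4) → 0 H
  atom 3: C, bond orders sum to 3 (valence 4) → 1 H
  atom 4: O, bond orders sum to 2 (valence 2) → 0 H
  atom 5: C, bond orders sum to 1 (valence 4) → 3 H
  atom 6: C, bond orders sum to 2 (valence 4) → 2 H
  atom 7: C, bond orders sum to 4 (valence 4) → 0 H
  atom 8: C, bond orders sum to 3 (valence 4) → 1 H
  atom 9: C, bond orders sum to 4 (valence 4) → 0 H
  atom 10: C, bond orders sum to 4 (valence 4) → 0 H
  atom 11: O, bond orders sum to 2 (valence 2) → 0 H
  atom 12: C, bond orders sum to 1 (valence 4) → 3 H
  atom 13: C, bond orders sum to 3 (valence 4) → 1 H
  atom 14: C, bond orders sum to 4 (valence 4) → 0 H
  atom 15: O, bond orders sum to 1 (valence 2) → 1 H
  atom 16: O, bond orders sum to 2 (valence 2) → 0 H
  atom 17: C, bond orders sum to 3 (valence 4) → 1 H
  atom 18: C, bond orders sum to 4 (valence 4) → 0 H
  atom 19: O, bond orders sum to 2 (valence 2) → 0 H
  atom 20: O, bond orders sum to 1 (valence 2) → 1 H
  atom 21: C, bond orders sum to 2 (valence 4) → 2 H
  atom 22: C, bond orders sum to 3 (valence 4) → 1 H
  atom 23: C, bond orders sum to 1 (valence 4) → 3 H
  atom 24: N, bond orders sum to 1 (valence 3) → 2 H
Totals → C:16, H:24, N:2, O:6.
In Hill order: C16H24N2O6.

C16H24N2O6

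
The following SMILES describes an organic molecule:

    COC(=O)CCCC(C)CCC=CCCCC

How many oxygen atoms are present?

2

Scan the SMILES for O atoms (remember two-letter symbols like Cl and Br are single atoms).
Oxygen count: 2.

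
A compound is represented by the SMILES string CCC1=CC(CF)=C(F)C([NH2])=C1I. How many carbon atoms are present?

9

Count every carbon token in the SMILES (each C, including those in ring-closure positions and inside branches).
Carbon count: 9.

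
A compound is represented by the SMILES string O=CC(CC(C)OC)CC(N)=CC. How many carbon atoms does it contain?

10

Count every carbon token in the SMILES (each C, including those in ring-closure positions and inside branches).
Carbon count: 10.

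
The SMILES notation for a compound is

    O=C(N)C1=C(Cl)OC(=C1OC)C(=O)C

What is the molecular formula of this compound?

Walk through each heavy atom and fill implicit hydrogens from standard valence (C 4, N 3, O 2, S 2, halogen 1):
  atom 1: O, bond orders sum to 2 (valence 2) → 0 H
  atom 2: C, bond orders sum to 4 (valence 4) → 0 H
  atom 3: N, bond orders sum to 1 (valence 3) → 2 H
  atom 4: C, bond orders sum to 4 (valence 4) → 0 H
  atom 5: C, bond orders sum to 4 (valence 4) → 0 H
  atom 6: Cl (halogen, monovalent) → 0 H
  atom 7: O, bond orders sum to 2 (valence 2) → 0 H
  atom 8: C, bond orders sum to 4 (valence 4) → 0 H
  atom 9: C, bond orders sum to 4 (valence 4) → 0 H
  atom 10: O, bond orders sum to 2 (valence 2) → 0 H
  atom 11: C, bond orders sum to 1 (valence 4) → 3 H
  atom 12: C, bond orders sum to 4 (valence 4) → 0 H
  atom 13: O, bond orders sum to 2 (valence 2) → 0 H
  atom 14: C, bond orders sum to 1 (valence 4) → 3 H
Totals → C:8, H:8, Cl:1, N:1, O:4.

C8H8ClNO4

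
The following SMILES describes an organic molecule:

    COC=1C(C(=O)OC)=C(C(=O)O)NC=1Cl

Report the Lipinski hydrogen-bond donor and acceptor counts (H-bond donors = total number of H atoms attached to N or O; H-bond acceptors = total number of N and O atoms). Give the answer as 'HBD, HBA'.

2, 6

Donors: find every N or O and count the H atoms it carries.
  atom 2 (O): bond orders sum to 2 → 0 H
  atom 6 (O): bond orders sum to 2 → 0 H
  atom 7 (O): bond orders sum to 2 → 0 H
  atom 11 (O): bond orders sum to 2 → 0 H
  atom 12 (O): bond orders sum to 1 → 1 H
  atom 13 (N): bond orders sum to 2 → 1 H
Lipinski HBD = 2.
Acceptors: N atoms = 1, O atoms = 5 → HBA = 6.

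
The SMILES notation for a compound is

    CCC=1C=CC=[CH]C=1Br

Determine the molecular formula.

C8H9Br

Walk through each heavy atom and fill implicit hydrogens from standard valence (C 4, N 3, O 2, S 2, halogen 1):
  atom 1: C, bond orders sum to 1 (valence 4) → 3 H
  atom 2: C, bond orders sum to 2 (valence 4) → 2 H
  atom 3: C, bond orders sum to 4 (valence 4) → 0 H
  atom 4: C, bond orders sum to 3 (valence 4) → 1 H
  atom 5: C, bond orders sum to 3 (valence 4) → 1 H
  atom 6: C, bond orders sum to 3 (valence 4) → 1 H
  atom 7: C with explicit H count 1
  atom 8: C, bond orders sum to 4 (valence 4) → 0 H
  atom 9: Br (halogen, monovalent) → 0 H
Totals → C:8, H:9, Br:1.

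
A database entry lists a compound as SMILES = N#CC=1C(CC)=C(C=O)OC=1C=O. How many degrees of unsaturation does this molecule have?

Molecular formula: C9H7NO3.
DoU = (2C + 2 + N − H − X) / 2, where X is the halogen count and O/S are ignored.
    = (2·9 + 2 + 1 − 7 − 0) / 2 = 14 / 2 = 7.

7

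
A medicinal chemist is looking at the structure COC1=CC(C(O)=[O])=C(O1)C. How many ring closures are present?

In SMILES, each pair of matching ring-closure digits denotes one ring-closing bond; the number of such bonds equals the number of independent rings.
Ring-closure bonds here: 1.

1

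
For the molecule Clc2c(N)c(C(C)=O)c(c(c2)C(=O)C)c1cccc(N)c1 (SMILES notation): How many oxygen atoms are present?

2

Scan the SMILES for O atoms (remember two-letter symbols like Cl and Br are single atoms).
Oxygen count: 2.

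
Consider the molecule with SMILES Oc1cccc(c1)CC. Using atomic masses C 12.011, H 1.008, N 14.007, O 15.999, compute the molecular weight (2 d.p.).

122.17 g/mol

First, the molecular formula is C8H10O (counting implicit H from valence).
  C: 8 × 12.011 = 96.088
  H: 10 × 1.008 = 10.080
  O: 1 × 15.999 = 15.999
Sum: 8×12.011 + 10×1.008 + 1×15.999 = 122.167 → 122.17 g/mol.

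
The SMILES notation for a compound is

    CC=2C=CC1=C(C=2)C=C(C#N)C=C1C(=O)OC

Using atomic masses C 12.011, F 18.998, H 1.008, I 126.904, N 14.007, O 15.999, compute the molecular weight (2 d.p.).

225.25 g/mol

First, the molecular formula is C14H11NO2 (counting implicit H from valence).
  C: 14 × 12.011 = 168.154
  H: 11 × 1.008 = 11.088
  N: 1 × 14.007 = 14.007
  O: 2 × 15.999 = 31.998
Sum: 14×12.011 + 11×1.008 + 1×14.007 + 2×15.999 = 225.247 → 225.25 g/mol.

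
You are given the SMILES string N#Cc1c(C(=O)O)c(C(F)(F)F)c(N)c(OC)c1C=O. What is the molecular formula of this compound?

C11H7F3N2O4

Walk through each heavy atom and fill implicit hydrogens from standard valence (C 4, N 3, O 2, S 2, halogen 1); for lowercase aromatic atoms, an aromatic c carries 1 H when it has two neighbours and 0 H with three, and aromatic n carries 0 H:
  atom 1: N, bond orders sum to 3 (valence 3) → 0 H
  atom 2: C, bond orders sum to 4 (valence 4) → 0 H
  atom 3: aromatic c, 3 neighbours → 0 H
  atom 4: aromatic c, 3 neighbours → 0 H
  atom 5: C, bond orders sum to 4 (valence 4) → 0 H
  atom 6: O, bond orders sum to 2 (valence 2) → 0 H
  atom 7: O, bond orders sum to 1 (valence 2) → 1 H
  atom 8: aromatic c, 3 neighbours → 0 H
  atom 9: C, bond orders sum to 4 (valence 4) → 0 H
  atom 10: F (halogen, monovalent) → 0 H
  atom 11: F (halogen, monovalent) → 0 H
  atom 12: F (halogen, monovalent) → 0 H
  atom 13: aromatic c, 3 neighbours → 0 H
  atom 14: N, bond orders sum to 1 (valence 3) → 2 H
  atom 15: aromatic c, 3 neighbours → 0 H
  atom 16: O, bond orders sum to 2 (valence 2) → 0 H
  atom 17: C, bond orders sum to 1 (valence 4) → 3 H
  atom 18: aromatic c, 3 neighbours → 0 H
  atom 19: C, bond orders sum to 3 (valence 4) → 1 H
  atom 20: O, bond orders sum to 2 (valence 2) → 0 H
Totals → C:11, H:7, F:3, N:2, O:4.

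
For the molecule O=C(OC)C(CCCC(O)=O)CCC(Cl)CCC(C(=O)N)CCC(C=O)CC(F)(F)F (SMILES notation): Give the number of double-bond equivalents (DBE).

4

Degree of unsaturation = (number of rings) + (number of π bonds).
Ring closures in the SMILES: 0.
π bonds: 4 double bonds (each 1 DoU) → 4 DoU from unsaturation.
Total DoU = 0 + 4 = 4.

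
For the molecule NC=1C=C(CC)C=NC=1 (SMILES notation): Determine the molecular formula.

Walk through each heavy atom and fill implicit hydrogens from standard valence (C 4, N 3, O 2, S 2, halogen 1):
  atom 1: N, bond orders sum to 1 (valence 3) → 2 H
  atom 2: C, bond orders sum to 4 (valence 4) → 0 H
  atom 3: C, bond orders sum to 3 (valence 4) → 1 H
  atom 4: C, bond orders sum to 4 (valence 4) → 0 H
  atom 5: C, bond orders sum to 2 (valence 4) → 2 H
  atom 6: C, bond orders sum to 1 (valence 4) → 3 H
  atom 7: C, bond orders sum to 3 (valence 4) → 1 H
  atom 8: N, bond orders sum to 3 (valence 3) → 0 H
  atom 9: C, bond orders sum to 3 (valence 4) → 1 H
Totals → C:7, H:10, N:2.

C7H10N2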